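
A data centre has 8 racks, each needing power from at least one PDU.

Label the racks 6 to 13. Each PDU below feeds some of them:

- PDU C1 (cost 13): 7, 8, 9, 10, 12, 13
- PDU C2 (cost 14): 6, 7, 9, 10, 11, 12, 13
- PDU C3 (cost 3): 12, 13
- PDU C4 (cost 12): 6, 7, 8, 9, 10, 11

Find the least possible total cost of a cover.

15

C3, C4 together cover every rack (C3 ∪ C4 = {6, 7, 8, 9, 10, 11, 12, 13}); total cost 3 + 12 = 15.
No covering selection has total cost below 15.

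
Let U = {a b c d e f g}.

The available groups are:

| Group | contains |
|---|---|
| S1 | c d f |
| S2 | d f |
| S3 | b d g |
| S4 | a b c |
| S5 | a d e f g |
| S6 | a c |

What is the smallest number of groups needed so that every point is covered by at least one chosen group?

2

Take {S4, S5}. Their union is {a, b, c, d, e, f, g}, which is all 7 points.
No single group has all 7 points (the largest, S5, has 5), so 2 is optimal.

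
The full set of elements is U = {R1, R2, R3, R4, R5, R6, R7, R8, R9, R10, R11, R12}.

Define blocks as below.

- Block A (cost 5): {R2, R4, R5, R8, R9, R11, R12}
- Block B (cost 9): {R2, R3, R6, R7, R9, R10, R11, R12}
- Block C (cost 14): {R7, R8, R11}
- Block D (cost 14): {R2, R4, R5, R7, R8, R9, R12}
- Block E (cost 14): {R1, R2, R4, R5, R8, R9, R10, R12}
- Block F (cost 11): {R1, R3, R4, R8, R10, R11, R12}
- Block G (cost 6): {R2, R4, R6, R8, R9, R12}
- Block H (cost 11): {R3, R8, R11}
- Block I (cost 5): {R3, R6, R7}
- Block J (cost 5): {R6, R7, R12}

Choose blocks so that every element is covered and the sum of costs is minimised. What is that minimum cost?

21

A, F, I together cover every element (A ∪ F ∪ I = {R1, R2, R3, R4, R5, R6, R7, R8, R9, R10, R11, R12}); total cost 5 + 11 + 5 = 21.
No covering selection has total cost below 21.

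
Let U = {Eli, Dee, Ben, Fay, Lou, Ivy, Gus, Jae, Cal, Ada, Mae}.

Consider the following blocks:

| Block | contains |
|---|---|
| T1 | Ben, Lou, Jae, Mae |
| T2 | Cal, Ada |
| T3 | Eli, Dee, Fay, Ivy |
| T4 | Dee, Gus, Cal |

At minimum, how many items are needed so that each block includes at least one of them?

The 3 items {Lou, Ivy, Cal} hit every block.
The blocks T1, T2, T3 are pairwise disjoint, so any hitting set needs a separate item for each — at least 3. Hence 3 is optimal.

3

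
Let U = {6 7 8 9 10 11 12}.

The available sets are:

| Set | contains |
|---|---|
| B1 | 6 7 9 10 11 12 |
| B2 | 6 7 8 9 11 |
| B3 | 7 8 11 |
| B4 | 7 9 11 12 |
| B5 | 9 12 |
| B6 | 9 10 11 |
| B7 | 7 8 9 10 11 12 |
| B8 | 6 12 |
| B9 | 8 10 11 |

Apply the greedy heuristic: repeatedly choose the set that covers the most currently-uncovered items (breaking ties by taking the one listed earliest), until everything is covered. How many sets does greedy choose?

Greedy: pick B1 (covers 6 new) → pick B2 (covers 1 new). Total picks: 2.

2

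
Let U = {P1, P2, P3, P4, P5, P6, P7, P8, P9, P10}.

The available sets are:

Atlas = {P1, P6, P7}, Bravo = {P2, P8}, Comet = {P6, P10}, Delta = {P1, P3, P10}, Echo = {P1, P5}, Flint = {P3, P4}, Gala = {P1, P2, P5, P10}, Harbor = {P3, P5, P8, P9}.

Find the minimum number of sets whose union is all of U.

Atlas, Flint, Gala, and Harbor cover everything between them: the union {P1, P2, P3, P4, P5, P6, P7, P8, P9, P10} is all of U.
No 3 of the 8 sets cover everything (all 56 combinations miss at least one point), so 4 is optimal.

4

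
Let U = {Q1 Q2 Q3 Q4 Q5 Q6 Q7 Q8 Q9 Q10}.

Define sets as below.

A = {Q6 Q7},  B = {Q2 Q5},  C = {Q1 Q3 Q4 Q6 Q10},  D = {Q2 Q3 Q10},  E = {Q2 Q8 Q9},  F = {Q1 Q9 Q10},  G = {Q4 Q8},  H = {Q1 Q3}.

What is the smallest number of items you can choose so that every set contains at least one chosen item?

4

Take T = {Q1, Q2, Q6, Q8}. Each listed set contains at least one of these, so T is a hitting set of size 4.
The sets A, B, G, H are pairwise disjoint, so any hitting set needs a separate item for each — at least 4. Hence 4 is optimal.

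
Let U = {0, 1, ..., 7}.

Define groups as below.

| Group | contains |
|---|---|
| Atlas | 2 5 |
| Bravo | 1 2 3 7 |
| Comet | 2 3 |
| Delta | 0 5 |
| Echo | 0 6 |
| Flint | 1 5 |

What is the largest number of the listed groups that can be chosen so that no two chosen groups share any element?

Comet, Echo, Flint are pairwise disjoint (Comet={2,3}; Echo={0,6}; Flint={1,5}).
Every remaining group overlaps one of these, and no 4 of the listed groups are pairwise disjoint, so 3 is the maximum.

3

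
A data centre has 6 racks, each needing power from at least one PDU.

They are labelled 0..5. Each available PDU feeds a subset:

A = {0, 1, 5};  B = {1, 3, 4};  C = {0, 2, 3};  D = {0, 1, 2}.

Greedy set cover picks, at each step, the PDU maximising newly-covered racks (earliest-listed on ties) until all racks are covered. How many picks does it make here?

3

Greedy: pick A (covers 3 new) → pick B (covers 2 new) → pick C (covers 1 new). Total picks: 3.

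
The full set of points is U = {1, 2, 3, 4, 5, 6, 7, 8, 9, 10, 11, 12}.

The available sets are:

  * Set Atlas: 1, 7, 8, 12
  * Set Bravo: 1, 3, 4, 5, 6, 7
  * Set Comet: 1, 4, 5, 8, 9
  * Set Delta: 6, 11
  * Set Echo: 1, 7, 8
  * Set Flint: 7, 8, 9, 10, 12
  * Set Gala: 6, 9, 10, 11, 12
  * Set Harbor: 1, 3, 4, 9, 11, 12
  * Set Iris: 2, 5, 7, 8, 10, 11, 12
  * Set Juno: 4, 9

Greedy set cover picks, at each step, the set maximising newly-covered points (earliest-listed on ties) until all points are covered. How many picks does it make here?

Greedy: pick Iris (covers 7 new) → pick Bravo (covers 4 new) → pick Comet (covers 1 new). Total picks: 3.

3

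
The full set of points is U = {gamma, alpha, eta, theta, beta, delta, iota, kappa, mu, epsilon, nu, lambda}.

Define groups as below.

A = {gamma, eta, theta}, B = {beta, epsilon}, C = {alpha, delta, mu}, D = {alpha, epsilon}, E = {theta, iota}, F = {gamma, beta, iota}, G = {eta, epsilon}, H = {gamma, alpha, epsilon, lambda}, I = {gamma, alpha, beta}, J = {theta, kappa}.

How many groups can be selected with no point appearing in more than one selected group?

4

C, F, G, J are pairwise disjoint (C={alpha,delta,mu}; F={gamma,beta,iota}; G={eta,epsilon}; J={theta,kappa}).
Every remaining group overlaps one of these, and no 5 of the listed groups are pairwise disjoint, so 4 is the maximum.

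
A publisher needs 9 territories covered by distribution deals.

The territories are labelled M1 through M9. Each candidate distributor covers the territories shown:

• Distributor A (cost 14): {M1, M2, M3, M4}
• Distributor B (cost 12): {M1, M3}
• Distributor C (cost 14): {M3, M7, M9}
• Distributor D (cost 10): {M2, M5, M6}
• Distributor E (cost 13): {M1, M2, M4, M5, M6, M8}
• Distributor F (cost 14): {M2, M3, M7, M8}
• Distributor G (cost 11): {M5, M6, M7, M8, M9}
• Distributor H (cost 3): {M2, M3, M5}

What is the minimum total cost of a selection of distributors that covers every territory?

A, G together cover every territory (A ∪ G = {M1, M2, M3, M4, M5, M6, M7, M8, M9}); total cost 14 + 11 = 25.
The greedy pick H, G, E costs 27; no covering selection beats 25.

25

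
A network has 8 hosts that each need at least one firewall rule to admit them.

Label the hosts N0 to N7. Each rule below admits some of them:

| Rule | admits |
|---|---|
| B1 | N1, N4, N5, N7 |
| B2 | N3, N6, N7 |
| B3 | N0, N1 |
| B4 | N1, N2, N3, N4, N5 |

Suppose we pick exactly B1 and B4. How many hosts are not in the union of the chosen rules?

2

Union of B1, B4 = {N1, N2, N3, N4, N5, N7}.
Not covered: N0, N6 — 2 hosts.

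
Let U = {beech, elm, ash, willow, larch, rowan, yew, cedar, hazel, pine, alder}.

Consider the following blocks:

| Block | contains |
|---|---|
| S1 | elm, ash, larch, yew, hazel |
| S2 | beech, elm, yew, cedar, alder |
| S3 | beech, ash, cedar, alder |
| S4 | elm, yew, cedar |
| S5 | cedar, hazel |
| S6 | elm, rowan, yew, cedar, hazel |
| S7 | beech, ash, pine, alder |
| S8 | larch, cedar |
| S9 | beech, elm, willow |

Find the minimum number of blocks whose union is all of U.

Take {S1, S6, S7, S9}. Their union is {beech, elm, ash, willow, larch, rowan, yew, cedar, hazel, pine, alder}, which is all 11 points.
No 3 of the 9 blocks cover everything (all 84 combinations miss at least one point), so 4 is optimal.

4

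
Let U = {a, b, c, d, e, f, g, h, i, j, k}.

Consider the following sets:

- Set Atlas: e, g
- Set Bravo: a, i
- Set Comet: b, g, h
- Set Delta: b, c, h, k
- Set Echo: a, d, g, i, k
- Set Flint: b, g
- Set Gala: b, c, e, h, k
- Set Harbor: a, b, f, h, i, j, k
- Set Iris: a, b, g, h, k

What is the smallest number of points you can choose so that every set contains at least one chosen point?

Take T = {a, b, e}. Each listed set contains at least one of these, so T is a hitting set of size 3.
The sets Atlas, Bravo, Delta are pairwise disjoint, so any hitting set needs a separate point for each — at least 3. Hence 3 is optimal.

3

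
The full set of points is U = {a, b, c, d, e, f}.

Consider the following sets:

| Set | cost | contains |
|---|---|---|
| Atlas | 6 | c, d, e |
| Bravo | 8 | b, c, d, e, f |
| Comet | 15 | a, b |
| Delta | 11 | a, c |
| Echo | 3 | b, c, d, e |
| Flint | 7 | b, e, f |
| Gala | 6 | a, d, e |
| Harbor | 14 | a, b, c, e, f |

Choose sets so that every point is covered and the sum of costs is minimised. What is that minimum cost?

14

Bravo, Gala together cover every point (Bravo ∪ Gala = {a, b, c, d, e, f}); total cost 8 + 6 = 14.
The greedy pick Echo, Gala, Flint costs 16; no covering selection beats 14.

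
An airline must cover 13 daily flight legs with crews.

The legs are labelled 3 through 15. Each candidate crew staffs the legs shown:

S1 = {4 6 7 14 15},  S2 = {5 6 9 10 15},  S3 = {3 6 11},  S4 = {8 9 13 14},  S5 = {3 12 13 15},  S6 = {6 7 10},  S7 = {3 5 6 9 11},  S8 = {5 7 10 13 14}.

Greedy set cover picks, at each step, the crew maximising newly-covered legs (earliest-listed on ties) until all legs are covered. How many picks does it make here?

Greedy: pick S1 (covers 5 new) → pick S7 (covers 4 new) → pick S4 (covers 2 new) → pick S2 (covers 1 new) → pick S5 (covers 1 new). Total picks: 5.

5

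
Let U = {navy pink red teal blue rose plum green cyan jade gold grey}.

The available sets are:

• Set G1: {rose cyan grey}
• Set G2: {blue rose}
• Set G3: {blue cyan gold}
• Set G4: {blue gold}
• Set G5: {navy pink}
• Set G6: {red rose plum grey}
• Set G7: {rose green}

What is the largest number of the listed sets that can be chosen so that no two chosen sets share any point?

G1, G4, G5 are pairwise disjoint (G1={rose,cyan,grey}; G4={blue,gold}; G5={navy,pink}).
Every remaining set overlaps one of these, and no 4 of the listed sets are pairwise disjoint, so 3 is the maximum.

3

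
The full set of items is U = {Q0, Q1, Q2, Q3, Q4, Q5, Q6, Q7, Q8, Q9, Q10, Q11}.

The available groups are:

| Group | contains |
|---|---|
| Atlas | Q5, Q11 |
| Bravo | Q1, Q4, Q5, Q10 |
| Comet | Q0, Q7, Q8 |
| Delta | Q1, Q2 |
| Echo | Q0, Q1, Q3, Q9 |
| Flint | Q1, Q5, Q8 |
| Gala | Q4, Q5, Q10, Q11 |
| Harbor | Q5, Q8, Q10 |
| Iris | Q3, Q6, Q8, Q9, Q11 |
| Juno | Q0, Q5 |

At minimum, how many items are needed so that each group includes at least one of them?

3

The 3 items {Q1, Q5, Q8} hit every group.
The groups Atlas, Comet, Delta are pairwise disjoint, so any hitting set needs a separate item for each — at least 3. Hence 3 is optimal.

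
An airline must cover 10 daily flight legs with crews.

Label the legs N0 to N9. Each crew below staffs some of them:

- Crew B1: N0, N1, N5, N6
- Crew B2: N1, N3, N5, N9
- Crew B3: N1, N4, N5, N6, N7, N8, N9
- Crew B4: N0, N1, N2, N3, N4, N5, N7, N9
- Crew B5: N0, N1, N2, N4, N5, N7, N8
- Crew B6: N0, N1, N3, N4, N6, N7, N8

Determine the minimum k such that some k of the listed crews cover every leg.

2

B4 and B6 together: B4 ∪ B6 = {N0, N1, N2, N3, N4, N5, N6, N7, N8, N9} — every leg is covered.
No single crew has all 10 legs (the largest, B4, has 8), so 2 is optimal.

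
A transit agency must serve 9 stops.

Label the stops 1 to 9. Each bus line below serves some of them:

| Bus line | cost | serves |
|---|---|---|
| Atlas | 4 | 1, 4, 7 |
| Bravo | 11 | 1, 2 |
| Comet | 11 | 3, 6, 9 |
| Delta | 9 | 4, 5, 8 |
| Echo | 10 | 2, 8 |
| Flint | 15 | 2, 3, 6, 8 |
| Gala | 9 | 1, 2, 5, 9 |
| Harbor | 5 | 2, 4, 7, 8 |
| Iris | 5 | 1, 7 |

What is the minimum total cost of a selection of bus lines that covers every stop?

25

Comet, Gala, Harbor together cover every stop (Comet ∪ Gala ∪ Harbor = {1, 2, 3, 4, 5, 6, 7, 8, 9}); total cost 11 + 9 + 5 = 25.
No covering selection has total cost below 25.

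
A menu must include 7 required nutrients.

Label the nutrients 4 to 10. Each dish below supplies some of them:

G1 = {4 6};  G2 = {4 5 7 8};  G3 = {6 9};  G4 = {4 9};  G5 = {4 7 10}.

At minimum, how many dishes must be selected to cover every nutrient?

Take {G2, G3, G5}. Their union is {4, 5, 6, 7, 8, 9, 10}, which is all 7 nutrients.
Only G2 contains 5, so G2 is forced; the remaining 3 nutrients need at least 2 more dishes (each remaining dish adds at most 2) — so at least 3 dishes are needed, and 3 is optimal.

3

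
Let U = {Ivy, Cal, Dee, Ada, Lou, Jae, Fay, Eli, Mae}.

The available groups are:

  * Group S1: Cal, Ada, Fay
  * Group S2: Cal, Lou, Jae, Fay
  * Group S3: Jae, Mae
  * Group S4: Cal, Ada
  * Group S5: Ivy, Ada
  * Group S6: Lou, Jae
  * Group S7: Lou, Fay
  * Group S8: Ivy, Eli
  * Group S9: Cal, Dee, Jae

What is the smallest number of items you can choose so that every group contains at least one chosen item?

Take H = {Ada, Jae, Fay, Eli}. Each listed group contains at least one of these, so H is a hitting set of size 4.
The groups S3, S4, S7, S8 are pairwise disjoint, so any hitting set needs a separate item for each — at least 4. Hence 4 is optimal.

4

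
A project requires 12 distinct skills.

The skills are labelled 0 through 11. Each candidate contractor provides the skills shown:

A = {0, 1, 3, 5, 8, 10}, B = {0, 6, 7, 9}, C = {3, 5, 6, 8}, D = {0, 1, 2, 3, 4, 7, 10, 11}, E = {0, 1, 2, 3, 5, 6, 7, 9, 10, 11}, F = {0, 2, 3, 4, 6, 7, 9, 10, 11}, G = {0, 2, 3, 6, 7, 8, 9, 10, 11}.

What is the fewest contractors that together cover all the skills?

Take {A, F}. Their union is {0, 1, 2, 3, 4, 5, 6, 7, 8, 9, 10, 11}, which is all 12 skills.
No single contractor has all 12 skills (the largest, E, has 10), so 2 is optimal.

2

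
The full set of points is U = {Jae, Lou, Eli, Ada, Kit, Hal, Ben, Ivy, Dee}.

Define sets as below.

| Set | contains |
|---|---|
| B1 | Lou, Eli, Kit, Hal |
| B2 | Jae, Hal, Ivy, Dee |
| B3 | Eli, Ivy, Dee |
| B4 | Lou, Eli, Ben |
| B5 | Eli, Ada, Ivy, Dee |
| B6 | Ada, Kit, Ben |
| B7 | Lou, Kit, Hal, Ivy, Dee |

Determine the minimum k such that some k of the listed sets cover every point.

3

B2 and B4 and B6 together: B2 ∪ B4 ∪ B6 = {Jae, Lou, Eli, Ada, Kit, Hal, Ben, Ivy, Dee} — every point is covered.
Only B2 contains Jae, so B2 is forced; the remaining 5 points need at least 2 more sets (each remaining set adds at most 3) — so at least 3 sets are needed, and 3 is optimal.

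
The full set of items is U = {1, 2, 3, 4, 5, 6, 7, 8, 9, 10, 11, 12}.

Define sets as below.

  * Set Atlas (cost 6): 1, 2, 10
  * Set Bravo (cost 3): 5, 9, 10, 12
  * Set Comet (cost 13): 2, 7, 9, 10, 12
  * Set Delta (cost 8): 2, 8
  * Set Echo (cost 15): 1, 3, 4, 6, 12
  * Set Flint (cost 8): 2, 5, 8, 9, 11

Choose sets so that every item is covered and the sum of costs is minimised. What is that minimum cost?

36

Comet, Echo, Flint together cover every item (Comet ∪ Echo ∪ Flint = {1, 2, 3, 4, 5, 6, 7, 8, 9, 10, 11, 12}); total cost 13 + 15 + 8 = 36.
The greedy pick Bravo, Flint, Echo, Comet costs 39; no covering selection beats 36.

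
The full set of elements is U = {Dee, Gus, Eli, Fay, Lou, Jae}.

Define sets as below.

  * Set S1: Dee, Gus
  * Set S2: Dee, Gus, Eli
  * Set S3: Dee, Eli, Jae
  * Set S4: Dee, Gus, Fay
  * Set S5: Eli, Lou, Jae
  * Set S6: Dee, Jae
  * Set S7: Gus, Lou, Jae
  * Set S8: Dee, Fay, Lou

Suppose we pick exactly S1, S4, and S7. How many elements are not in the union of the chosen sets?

Union of S1, S4, S7 = {Dee, Gus, Fay, Lou, Jae}.
Not covered: Eli — 1 element.

1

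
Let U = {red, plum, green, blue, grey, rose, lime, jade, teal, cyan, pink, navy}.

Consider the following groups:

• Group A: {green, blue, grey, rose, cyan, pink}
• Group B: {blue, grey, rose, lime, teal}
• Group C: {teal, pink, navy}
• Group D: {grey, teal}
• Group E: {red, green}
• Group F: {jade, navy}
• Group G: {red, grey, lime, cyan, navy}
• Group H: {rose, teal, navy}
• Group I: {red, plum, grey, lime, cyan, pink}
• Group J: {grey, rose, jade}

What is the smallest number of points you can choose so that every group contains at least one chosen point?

The 3 points {green, grey, navy} hit every group.
The groups D, E, F are pairwise disjoint, so any hitting set needs a separate point for each — at least 3. Hence 3 is optimal.

3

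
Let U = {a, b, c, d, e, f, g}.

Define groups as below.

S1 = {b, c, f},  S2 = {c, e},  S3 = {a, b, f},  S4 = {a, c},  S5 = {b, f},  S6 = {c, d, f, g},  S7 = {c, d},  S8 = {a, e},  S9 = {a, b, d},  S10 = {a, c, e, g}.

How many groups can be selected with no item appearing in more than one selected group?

S5, S7, S8 are pairwise disjoint (S5={b,f}; S7={c,d}; S8={a,e}).
Every remaining group overlaps one of these, and no 4 of the listed groups are pairwise disjoint, so 3 is the maximum.

3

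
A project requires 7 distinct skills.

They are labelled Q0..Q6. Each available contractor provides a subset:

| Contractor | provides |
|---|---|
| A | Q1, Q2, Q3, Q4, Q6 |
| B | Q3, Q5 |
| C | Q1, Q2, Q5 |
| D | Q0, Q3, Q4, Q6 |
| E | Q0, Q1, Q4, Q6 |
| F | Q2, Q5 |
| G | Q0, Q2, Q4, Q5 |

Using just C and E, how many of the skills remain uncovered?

1

Union of C, E = {Q0, Q1, Q2, Q4, Q5, Q6}.
Not covered: Q3 — 1 skill.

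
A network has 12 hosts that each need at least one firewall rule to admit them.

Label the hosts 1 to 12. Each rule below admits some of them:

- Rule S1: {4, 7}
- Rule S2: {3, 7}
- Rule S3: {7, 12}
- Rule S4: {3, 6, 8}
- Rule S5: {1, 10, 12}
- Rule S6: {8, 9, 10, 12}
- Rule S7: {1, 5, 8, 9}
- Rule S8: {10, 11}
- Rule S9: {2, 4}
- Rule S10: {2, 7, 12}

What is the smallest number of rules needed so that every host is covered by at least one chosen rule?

5

Take {S1, S4, S7, S8, S10}. Their union is {1, 2, 3, 4, 5, 6, 7, 8, 9, 10, 11, 12}, which is all 12 hosts.
No 4 of the 10 rules cover everything (all 210 combinations miss at least one host), so 5 is optimal.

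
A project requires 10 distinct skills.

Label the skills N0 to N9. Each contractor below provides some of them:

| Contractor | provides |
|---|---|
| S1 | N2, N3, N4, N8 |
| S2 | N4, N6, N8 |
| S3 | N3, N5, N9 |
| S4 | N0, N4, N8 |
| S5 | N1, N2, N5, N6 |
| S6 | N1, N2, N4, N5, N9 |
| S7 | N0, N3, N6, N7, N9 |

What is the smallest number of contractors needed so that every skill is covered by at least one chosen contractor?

S4 and S6 and S7 together: S4 ∪ S6 ∪ S7 = {N0, N1, N2, N3, N4, N5, N6, N7, N8, N9} — every skill is covered.
Only S7 contains N7, so S7 is forced; the remaining 5 skills need at least 2 more contractors (each remaining contractor adds at most 4) — so at least 3 contractors are needed, and 3 is optimal.

3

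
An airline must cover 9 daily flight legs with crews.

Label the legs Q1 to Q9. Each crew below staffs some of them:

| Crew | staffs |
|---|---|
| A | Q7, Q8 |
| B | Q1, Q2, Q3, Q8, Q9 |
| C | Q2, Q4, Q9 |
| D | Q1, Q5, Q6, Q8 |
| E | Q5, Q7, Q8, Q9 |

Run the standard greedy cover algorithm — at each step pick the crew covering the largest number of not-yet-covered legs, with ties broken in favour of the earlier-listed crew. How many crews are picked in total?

4

Greedy: pick B (covers 5 new) → pick D (covers 2 new) → pick A (covers 1 new) → pick C (covers 1 new). Total picks: 4.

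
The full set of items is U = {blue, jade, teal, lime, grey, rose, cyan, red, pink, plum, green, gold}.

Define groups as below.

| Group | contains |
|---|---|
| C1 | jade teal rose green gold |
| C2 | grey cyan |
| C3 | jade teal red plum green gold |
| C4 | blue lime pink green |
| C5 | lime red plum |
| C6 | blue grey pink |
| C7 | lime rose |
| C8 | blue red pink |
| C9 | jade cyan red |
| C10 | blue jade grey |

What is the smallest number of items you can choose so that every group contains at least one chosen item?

4

The 4 items {blue, jade, lime, cyan} hit every group.
No choice of 3 items meets every group, so 4 is the minimum.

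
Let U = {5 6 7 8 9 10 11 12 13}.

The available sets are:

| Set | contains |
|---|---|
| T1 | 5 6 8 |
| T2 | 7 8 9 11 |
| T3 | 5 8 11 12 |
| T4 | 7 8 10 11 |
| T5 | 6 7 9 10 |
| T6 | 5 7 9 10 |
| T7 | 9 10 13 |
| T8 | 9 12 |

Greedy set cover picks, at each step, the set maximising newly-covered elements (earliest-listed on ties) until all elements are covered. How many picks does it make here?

4

Greedy: pick T2 (covers 4 new) → pick T1 (covers 2 new) → pick T7 (covers 2 new) → pick T3 (covers 1 new). Total picks: 4.
(The true minimum cover uses only 3 sets, so greedy is not optimal here.)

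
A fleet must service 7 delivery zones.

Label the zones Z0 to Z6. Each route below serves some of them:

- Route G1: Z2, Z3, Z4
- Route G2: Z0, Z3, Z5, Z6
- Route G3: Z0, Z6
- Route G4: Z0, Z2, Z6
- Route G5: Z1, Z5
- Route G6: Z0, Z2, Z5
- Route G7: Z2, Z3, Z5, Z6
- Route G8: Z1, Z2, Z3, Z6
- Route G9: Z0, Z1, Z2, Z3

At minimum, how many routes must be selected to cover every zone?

3

Take {G1, G2, G5}. Their union is {Z0, Z1, Z2, Z3, Z4, Z5, Z6}, which is all 7 zones.
Only G1 contains Z4, so G1 is forced; the remaining 4 zones need at least 2 more routes (each remaining route adds at most 3) — so at least 3 routes are needed, and 3 is optimal.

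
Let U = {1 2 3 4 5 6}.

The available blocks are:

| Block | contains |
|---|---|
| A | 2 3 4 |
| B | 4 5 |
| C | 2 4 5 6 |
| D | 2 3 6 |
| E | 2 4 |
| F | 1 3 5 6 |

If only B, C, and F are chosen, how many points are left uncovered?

0

Union of B, C, F = {1, 2, 3, 4, 5, 6} — that's every point, so 0 are uncovered.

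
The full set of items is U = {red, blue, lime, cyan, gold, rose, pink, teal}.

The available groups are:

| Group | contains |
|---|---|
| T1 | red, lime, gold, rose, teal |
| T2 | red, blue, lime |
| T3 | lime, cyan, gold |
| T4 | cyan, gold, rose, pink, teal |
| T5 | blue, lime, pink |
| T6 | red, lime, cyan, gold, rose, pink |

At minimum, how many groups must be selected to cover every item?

2

Take {T2, T4}. Their union is {red, blue, lime, cyan, gold, rose, pink, teal}, which is all 8 items.
No single group has all 8 items (the largest, T6, has 6), so 2 is optimal.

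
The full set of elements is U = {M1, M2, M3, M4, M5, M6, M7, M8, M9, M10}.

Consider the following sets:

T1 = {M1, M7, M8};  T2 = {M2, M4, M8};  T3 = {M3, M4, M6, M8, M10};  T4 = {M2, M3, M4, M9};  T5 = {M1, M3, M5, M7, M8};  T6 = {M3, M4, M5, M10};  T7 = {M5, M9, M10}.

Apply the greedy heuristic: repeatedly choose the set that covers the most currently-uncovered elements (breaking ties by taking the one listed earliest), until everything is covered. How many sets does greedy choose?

Greedy: pick T3 (covers 5 new) → pick T5 (covers 3 new) → pick T4 (covers 2 new). Total picks: 3.

3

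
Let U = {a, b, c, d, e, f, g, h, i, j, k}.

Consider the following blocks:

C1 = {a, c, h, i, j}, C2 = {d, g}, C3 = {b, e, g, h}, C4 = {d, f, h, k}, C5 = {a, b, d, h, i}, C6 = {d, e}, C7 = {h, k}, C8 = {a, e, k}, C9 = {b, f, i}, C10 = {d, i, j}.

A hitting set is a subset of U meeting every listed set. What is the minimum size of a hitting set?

The 4 points {d, h, i, k} hit every block.
No choice of 3 points meets every block, so 4 is the minimum.

4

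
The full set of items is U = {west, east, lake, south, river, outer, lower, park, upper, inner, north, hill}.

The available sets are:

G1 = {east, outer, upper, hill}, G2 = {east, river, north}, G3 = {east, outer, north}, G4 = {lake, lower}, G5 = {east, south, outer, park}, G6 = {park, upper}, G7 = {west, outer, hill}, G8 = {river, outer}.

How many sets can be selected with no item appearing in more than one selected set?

G2, G4, G6, G7 are pairwise disjoint (G2={east,river,north}; G4={lake,lower}; G6={park,upper}; G7={west,outer,hill}).
Every remaining set overlaps one of these, and no 5 of the listed sets are pairwise disjoint, so 4 is the maximum.

4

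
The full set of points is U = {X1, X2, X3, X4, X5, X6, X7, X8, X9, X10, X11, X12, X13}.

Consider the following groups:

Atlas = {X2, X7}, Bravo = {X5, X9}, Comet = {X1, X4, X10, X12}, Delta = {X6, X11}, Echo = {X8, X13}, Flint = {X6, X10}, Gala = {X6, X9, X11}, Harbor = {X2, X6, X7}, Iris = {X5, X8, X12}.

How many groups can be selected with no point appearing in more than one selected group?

Atlas, Bravo, Comet, Delta, Echo are pairwise disjoint (Atlas={X2,X7}; Bravo={X5,X9}; Comet={X1,X4,X10,X12}; Delta={X6,X11}; Echo={X8,X13}).
Every remaining group overlaps one of these, and no 6 of the listed groups are pairwise disjoint, so 5 is the maximum.

5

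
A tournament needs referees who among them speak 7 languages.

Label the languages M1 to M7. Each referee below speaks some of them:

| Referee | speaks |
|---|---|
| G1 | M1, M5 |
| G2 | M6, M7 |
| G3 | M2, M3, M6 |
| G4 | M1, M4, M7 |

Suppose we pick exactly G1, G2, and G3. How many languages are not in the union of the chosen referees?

1

Union of G1, G2, G3 = {M1, M2, M3, M5, M6, M7}.
Not covered: M4 — 1 language.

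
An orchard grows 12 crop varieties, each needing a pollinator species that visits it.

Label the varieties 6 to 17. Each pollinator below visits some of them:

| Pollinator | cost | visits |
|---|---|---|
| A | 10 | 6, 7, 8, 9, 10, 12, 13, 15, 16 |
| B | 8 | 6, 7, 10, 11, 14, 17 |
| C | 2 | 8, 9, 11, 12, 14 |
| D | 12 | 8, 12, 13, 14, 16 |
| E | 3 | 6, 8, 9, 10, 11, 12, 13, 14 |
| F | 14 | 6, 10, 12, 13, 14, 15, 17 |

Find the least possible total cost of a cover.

A, B together cover every variety (A ∪ B = {6, 7, 8, 9, 10, 11, 12, 13, 14, 15, 16, 17}); total cost 10 + 8 = 18.
The greedy pick E, A, B costs 21; no covering selection beats 18.

18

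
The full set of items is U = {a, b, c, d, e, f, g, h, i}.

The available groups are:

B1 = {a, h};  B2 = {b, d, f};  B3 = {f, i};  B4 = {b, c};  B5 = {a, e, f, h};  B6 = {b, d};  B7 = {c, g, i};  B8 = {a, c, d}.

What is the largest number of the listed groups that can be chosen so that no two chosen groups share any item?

3

B1, B2, B7 are pairwise disjoint (B1={a,h}; B2={b,d,f}; B7={c,g,i}).
Every remaining group overlaps one of these, and no 4 of the listed groups are pairwise disjoint, so 3 is the maximum.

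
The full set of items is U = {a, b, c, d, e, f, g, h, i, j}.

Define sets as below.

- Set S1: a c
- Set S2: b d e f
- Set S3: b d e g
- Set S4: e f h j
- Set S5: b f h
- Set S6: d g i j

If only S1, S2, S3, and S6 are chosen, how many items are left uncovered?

1

Union of S1, S2, S3, S6 = {a, b, c, d, e, f, g, i, j}.
Not covered: h — 1 item.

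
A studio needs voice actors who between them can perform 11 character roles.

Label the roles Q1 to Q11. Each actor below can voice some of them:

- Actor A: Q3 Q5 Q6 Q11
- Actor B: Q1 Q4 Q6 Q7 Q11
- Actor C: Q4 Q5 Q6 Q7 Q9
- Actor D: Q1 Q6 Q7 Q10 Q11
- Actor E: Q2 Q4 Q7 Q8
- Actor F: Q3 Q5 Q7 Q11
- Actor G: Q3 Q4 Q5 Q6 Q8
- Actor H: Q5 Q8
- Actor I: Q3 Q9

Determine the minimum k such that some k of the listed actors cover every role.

4

Take {A, D, E, I}. Their union is {Q1, Q2, Q3, Q4, Q5, Q6, Q7, Q8, Q9, Q10, Q11}, which is all 11 roles.
No 3 of the 9 actors cover everything (all 84 combinations miss at least one role), so 4 is optimal.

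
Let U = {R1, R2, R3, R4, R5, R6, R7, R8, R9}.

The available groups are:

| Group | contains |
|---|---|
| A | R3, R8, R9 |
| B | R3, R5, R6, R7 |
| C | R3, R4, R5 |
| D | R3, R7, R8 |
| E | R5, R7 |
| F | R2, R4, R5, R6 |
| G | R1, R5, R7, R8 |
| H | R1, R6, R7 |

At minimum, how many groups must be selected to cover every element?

A, F, and G cover everything between them: the union {R1, R2, R3, R4, R5, R6, R7, R8, R9} is all of U.
Each group has at most 4 elements, and 2·4 = 8 < 9 — so at least 3 groups are needed, and 3 is optimal.

3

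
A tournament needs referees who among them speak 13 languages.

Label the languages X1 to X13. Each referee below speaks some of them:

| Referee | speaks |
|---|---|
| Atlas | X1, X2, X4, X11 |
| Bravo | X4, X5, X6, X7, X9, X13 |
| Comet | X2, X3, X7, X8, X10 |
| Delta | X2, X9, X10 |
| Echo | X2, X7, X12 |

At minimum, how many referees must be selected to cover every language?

4

Take {Atlas, Bravo, Comet, Echo}. Their union is {X1, X2, X3, X4, X5, X6, X7, X8, X9, X10, X11, X12, X13}, which is all 13 languages.
No 3 of the 5 referees cover everything (all 10 combinations miss at least one language), so 4 is optimal.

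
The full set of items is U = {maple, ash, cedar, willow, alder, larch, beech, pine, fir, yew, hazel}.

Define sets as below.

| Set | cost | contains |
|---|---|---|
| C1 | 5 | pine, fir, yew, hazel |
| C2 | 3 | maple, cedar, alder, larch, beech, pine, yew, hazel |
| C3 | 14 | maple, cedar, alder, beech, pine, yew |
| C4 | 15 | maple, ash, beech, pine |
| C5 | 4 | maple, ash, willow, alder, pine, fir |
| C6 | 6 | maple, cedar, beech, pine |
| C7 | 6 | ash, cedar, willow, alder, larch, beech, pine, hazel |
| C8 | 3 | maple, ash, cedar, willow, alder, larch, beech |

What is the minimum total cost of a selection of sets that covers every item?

C2, C5 together cover every item (C2 ∪ C5 = {maple, ash, cedar, willow, alder, larch, beech, pine, fir, yew, hazel}); total cost 3 + 4 = 7.
No covering selection has total cost below 7.

7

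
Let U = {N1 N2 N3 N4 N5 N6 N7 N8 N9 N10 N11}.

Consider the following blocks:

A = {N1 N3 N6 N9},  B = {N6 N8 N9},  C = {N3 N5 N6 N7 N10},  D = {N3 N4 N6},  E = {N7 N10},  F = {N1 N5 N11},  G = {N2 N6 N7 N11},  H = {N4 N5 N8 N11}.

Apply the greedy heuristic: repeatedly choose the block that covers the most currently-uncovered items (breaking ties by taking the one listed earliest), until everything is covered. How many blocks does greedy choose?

4

Greedy: pick C (covers 5 new) → pick H (covers 3 new) → pick A (covers 2 new) → pick G (covers 1 new). Total picks: 4.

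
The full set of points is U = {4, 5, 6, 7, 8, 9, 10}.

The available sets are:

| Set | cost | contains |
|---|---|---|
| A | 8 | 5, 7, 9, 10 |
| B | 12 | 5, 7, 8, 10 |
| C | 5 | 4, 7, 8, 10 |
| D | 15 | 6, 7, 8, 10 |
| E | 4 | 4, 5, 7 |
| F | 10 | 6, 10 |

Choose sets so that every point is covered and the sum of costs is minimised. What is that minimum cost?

A, C, F together cover every point (A ∪ C ∪ F = {4, 5, 6, 7, 8, 9, 10}); total cost 8 + 5 + 10 = 23.
No covering selection has total cost below 23.

23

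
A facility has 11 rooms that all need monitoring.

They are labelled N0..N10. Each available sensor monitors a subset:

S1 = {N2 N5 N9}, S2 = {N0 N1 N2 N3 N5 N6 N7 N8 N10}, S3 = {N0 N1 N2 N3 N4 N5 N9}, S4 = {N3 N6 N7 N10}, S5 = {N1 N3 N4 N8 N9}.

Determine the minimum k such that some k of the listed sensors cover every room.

2

S2 and S3 together: S2 ∪ S3 = {N0, N1, N2, N3, N4, N5, N6, N7, N8, N9, N10} — every room is covered.
No single sensor has all 11 rooms (the largest, S2, has 9), so 2 is optimal.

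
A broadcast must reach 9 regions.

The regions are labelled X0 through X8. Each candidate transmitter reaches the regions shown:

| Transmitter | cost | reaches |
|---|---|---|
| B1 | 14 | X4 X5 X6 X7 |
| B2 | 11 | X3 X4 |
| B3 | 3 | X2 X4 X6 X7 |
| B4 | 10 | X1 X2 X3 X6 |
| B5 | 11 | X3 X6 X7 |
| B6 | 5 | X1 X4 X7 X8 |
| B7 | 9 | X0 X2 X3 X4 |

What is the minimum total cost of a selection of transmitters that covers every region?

B1, B6, B7 together cover every region (B1 ∪ B6 ∪ B7 = {X0, X1, X2, X3, X4, X5, X6, X7, X8}); total cost 14 + 5 + 9 = 28.
The greedy pick B3, B6, B7, B1 costs 31; no covering selection beats 28.

28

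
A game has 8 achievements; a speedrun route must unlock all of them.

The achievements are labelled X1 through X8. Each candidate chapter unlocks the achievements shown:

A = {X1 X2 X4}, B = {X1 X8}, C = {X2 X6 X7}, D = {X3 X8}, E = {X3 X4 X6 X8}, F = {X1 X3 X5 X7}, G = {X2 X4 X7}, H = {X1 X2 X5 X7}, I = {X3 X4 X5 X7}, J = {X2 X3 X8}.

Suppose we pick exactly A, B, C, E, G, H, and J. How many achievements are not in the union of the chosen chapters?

Union of A, B, C, E, G, H, J = {X1, X2, X3, X4, X5, X6, X7, X8} — that's every achievement, so 0 are uncovered.

0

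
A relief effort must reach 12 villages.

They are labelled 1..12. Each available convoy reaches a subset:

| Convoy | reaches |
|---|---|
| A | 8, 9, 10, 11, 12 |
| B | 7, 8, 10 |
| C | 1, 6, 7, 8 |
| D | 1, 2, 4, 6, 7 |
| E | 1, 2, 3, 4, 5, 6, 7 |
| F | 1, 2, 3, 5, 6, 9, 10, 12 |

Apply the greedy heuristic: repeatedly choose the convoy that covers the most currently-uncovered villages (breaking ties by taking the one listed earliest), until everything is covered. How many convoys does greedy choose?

Greedy: pick F (covers 8 new) → pick A (covers 2 new) → pick D (covers 2 new). Total picks: 3.
(The true minimum cover uses only 2 convoys, so greedy is not optimal here.)

3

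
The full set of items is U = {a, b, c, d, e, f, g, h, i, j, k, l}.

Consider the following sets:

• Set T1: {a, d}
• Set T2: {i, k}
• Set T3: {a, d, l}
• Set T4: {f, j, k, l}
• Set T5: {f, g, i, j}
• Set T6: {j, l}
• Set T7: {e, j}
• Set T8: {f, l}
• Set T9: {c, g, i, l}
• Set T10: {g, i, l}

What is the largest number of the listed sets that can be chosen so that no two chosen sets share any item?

T1, T2, T7, T8 are pairwise disjoint (T1={a,d}; T2={i,k}; T7={e,j}; T8={f,l}).
Every remaining set overlaps one of these, and no 5 of the listed sets are pairwise disjoint, so 4 is the maximum.

4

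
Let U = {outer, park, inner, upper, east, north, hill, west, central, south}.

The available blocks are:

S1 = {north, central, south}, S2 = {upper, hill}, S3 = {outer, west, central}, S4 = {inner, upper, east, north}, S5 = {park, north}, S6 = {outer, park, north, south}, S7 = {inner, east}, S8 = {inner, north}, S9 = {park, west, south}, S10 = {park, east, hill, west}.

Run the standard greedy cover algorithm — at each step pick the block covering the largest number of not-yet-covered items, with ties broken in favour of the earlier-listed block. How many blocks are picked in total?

Greedy: pick S4 (covers 4 new) → pick S3 (covers 3 new) → pick S6 (covers 2 new) → pick S2 (covers 1 new). Total picks: 4.

4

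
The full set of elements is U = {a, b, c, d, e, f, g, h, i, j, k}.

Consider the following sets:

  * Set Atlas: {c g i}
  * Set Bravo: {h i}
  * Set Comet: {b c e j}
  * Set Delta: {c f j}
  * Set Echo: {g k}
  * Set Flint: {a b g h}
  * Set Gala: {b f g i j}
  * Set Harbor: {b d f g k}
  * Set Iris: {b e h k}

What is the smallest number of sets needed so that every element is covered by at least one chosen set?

Comet and Flint and Gala and Harbor together: Comet ∪ Flint ∪ Gala ∪ Harbor = {a, b, c, d, e, f, g, h, i, j, k} — every element is covered.
Only Flint contains a, so Flint is forced; the remaining 7 elements need at least 3 more sets (each remaining set adds at most 3) — so at least 4 sets are needed, and 4 is optimal.

4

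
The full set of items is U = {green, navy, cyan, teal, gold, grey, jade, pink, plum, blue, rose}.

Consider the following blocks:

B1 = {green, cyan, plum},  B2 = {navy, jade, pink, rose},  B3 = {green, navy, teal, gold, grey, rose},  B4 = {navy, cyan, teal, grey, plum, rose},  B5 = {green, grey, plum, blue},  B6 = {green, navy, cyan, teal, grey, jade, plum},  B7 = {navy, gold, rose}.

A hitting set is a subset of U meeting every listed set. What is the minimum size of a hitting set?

The 2 items {green, navy} hit every block.
The blocks B1, B7 are pairwise disjoint, so any hitting set needs a separate item for each — at least 2. Hence 2 is optimal.

2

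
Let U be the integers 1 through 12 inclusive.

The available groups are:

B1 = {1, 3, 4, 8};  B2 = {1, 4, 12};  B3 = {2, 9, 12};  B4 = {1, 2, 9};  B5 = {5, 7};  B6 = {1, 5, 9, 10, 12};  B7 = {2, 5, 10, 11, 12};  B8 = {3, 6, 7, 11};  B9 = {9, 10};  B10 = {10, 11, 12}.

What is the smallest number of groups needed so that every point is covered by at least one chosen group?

B1 and B4 and B7 and B8 together: B1 ∪ B4 ∪ B7 ∪ B8 = {1, 2, 3, 4, 5, 6, 7, 8, 9, 10, 11, 12} — every point is covered.
No 3 of the 10 groups cover everything (all 120 combinations miss at least one point), so 4 is optimal.

4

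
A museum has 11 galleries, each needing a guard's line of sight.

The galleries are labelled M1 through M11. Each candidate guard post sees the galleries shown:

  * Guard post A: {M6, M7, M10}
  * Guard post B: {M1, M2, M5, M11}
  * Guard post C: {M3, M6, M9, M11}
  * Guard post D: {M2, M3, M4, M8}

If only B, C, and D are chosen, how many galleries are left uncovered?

2

Union of B, C, D = {M1, M2, M3, M4, M5, M6, M8, M9, M11}.
Not covered: M7, M10 — 2 galleries.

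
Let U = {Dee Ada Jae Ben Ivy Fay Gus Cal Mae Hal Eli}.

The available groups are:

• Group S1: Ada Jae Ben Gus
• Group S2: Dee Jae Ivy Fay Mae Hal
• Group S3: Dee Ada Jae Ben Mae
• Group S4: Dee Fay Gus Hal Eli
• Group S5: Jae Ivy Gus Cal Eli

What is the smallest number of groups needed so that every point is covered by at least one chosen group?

S1, S2, and S5 cover everything between them: the union {Dee, Ada, Jae, Ben, Ivy, Fay, Gus, Cal, Mae, Hal, Eli} is all of U.
Only S5 contains Cal, so S5 is forced; the remaining 6 points need at least 2 more groups (each remaining group adds at most 4) — so at least 3 groups are needed, and 3 is optimal.

3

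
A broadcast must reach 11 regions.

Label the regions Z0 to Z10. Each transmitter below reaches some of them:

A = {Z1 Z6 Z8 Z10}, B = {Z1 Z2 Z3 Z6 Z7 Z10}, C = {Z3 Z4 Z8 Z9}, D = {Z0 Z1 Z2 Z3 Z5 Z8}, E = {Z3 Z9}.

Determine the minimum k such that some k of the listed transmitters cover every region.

B and C and D together: B ∪ C ∪ D = {Z0, Z1, Z2, Z3, Z4, Z5, Z6, Z7, Z8, Z9, Z10} — every region is covered.
Only D contains Z0, so D is forced; the remaining 5 regions need at least 2 more transmitters (each remaining transmitter adds at most 3) — so at least 3 transmitters are needed, and 3 is optimal.

3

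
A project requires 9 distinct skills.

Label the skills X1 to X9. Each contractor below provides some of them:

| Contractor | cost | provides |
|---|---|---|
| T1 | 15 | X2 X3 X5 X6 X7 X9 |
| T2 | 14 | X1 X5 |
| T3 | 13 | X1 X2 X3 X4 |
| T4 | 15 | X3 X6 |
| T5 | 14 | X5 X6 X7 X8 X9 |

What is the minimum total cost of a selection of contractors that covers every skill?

27

T3, T5 together cover every skill (T3 ∪ T5 = {X1, X2, X3, X4, X5, X6, X7, X8, X9}); total cost 13 + 14 = 27.
The greedy pick T1, T3, T5 costs 42; no covering selection beats 27.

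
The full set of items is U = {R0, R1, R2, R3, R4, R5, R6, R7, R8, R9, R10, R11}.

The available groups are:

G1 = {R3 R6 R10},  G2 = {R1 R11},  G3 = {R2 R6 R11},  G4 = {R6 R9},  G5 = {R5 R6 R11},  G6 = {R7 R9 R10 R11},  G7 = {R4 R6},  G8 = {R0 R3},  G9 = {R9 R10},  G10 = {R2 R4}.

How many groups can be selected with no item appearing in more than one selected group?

G2, G7, G8, G9 are pairwise disjoint (G2={R1,R11}; G7={R4,R6}; G8={R0,R3}; G9={R9,R10}).
Every remaining group overlaps one of these, and no 5 of the listed groups are pairwise disjoint, so 4 is the maximum.

4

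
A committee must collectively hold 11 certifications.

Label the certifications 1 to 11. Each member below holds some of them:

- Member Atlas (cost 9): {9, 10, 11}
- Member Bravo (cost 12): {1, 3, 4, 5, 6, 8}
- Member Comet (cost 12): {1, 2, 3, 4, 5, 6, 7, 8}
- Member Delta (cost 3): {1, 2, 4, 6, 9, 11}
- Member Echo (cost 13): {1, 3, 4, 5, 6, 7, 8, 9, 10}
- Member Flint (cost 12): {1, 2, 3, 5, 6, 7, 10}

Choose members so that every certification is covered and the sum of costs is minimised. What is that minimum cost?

16

Delta, Echo together cover every certification (Delta ∪ Echo = {1, 2, 3, 4, 5, 6, 7, 8, 9, 10, 11}); total cost 3 + 13 = 16.
No covering selection has total cost below 16.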